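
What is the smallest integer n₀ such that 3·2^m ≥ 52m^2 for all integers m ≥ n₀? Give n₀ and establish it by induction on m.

At m = 11: 6144 < 6292, so the inequality fails and n₀ ≥ 12. We prove 3·2^m ≥ 52m^2 for all m ≥ 12.
Base step (m = 12): 3·2^m = 12288 and 52m^2 = 7488, so 12288 ≥ 7488.
For the inductive step, assume it holds for an arbitrary p ≥ 12, so 3·2^p ≥ 52p^2.
Then 3·2^(p + 1) = 2·(3·2^p) ≥ 2·(52p^2).
Also, for p ≥ 12 we have 2·(52p^2) ≥ 52(p+1)^2, since 2 ≥ (1 + 1/p)^2 for all p ≥ 12.
Combining, 3·2^(p + 1) ≥ 52(p+1)^2.
By induction, the statement is established for all m ≥ 12.
Hence the smallest such n₀ is 12.

n₀ = 12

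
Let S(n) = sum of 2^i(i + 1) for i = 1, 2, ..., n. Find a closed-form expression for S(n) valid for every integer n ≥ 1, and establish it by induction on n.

S(n) = 2^(n + 1)n

We claim S(n) = 2^(n + 1)n for all n ≥ 1.
For the base case n = 1: S(1) = 4, and the closed form gives 4. They agree.
Suppose the result is true for n = i, so S(i) = 2^(i + 1)i.
Then S(i+1) = S(i) + (2^(i + 1)(i + 2)) = (2^(i + 1)i) + (2^(i + 1)(i + 2)).
Simplifying, S(i+1) = 2^(i + 2)(i + 1) = 2^((i+1) + 1)(i+1),
which is the closed form with n = i+1.
By induction, the statement is established for all n ≥ 1.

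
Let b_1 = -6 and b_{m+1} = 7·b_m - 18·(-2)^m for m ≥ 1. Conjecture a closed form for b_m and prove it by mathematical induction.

Computing the first terms: b_1 = -6, b_2 = -6, b_3 = -114. This suggests b_m = -(-2)^(m + 1) - 2·7^(m - 1).
Base case (m = 1): the formula gives -6 = -6 = b_1.
Inductive step: assume the claim holds for m = j, so b_j = -(-2)^(j + 1) - 2·7^(j - 1).
Then b_{j+1} = 7·b_j - 18·(-2)^j = 7·(-(-2)^(j + 1) - 2·7^(j - 1)) - 18·(-2)^j = -(-2)^(j + 2) - 2·7^j = -(-2)^((j+1) + 1) - 2·7^((j+1) - 1),
which is the claimed formula at m = j+1.
This completes the induction.

b_m = -(-2)^(m + 1) - 2·7^(m - 1)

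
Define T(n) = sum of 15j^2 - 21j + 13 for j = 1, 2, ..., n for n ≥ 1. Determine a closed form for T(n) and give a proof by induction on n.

We claim T(n) = n(5n^2 - 3n + 5) for all n ≥ 1.
When n = 1: T(1) = 7, and the closed form gives 7. They agree.
Suppose the result is true for n = j, so T(j) = j(5j^2 - 3j + 5).
Then T(j+1) = T(j) + (15j^2 + 9j + 7) = (j(5j^2 - 3j + 5)) + (15j^2 + 9j + 7).
Simplifying, T(j+1) = (j + 1)(5j^2 + 7j + 7) = (j+1)(5(j+1)^2 - 3(j+1) + 5),
which is the closed form with n = j+1.
This completes the induction.

T(n) = n(5n^2 - 3n + 5)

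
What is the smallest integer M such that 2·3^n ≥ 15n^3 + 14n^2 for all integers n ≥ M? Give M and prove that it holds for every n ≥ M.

M = 8

At n = 7: 4374 < 5831, so the inequality fails and M ≥ 8. We prove 2·3^n ≥ 15n^3 + 14n^2 for all n ≥ 8.
For the base case n = 8: 2·3^n = 13122 and 15n^3 + 14n^2 = 8576, so 13122 ≥ 8576.
Suppose the result is true for n = r, so 2·3^r ≥ 15r^3 + 14r^2.
Then 2·3^(r + 1) = 3·(2·3^r) ≥ 3·(15r^3 + 14r^2).
Also, for r ≥ 8 we have 3·(15r^3 + 14r^2) ≥ 15(r+1)^3 + 14(r+1)^2, since 3·(15r^3 + 14r^2) − (15(r+1)^3 + 14(r+1)^2) = 30r^3 - 17r^2 - 73r - 29, which is nonnegative for all r ≥ 8.
Combining, 2·3^(r + 1) ≥ 15(r+1)^3 + 14(r+1)^2.
By induction, the statement is established for all n ≥ 8.
Hence the smallest such M is 8.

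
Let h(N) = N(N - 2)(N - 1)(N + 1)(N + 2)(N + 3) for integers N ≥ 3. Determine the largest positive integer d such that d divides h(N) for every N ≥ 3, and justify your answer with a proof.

Computing the first values: h(3) = 720 and h(4) = 5040; gcd(720, 5040) = 720, so d ≤ 720.
We prove 720 | N(N - 2)(N - 1)(N + 1)(N + 2)(N + 3) for all N ≥ 3 by induction on N.
When N = 3: h(3) = 720 = 720·(1), so 720 | h(3).
Inductive step: suppose the statement holds for some j ≥ 3, i.e. 720 | h(j). Then
h(j+1) − h(j) = (j-1)·j·(j+1)·(j+2)·(j+3)·(j+4) − (j-2)·(j-1)·j·(j+1)·(j+2)·(j+3) = (j-1)·j·(j+1)·(j+2)·(j+3)·[(j+4) − (j-2)] = 6·(j-1)·j·(j+1)·(j+2)·(j+3). The product of 5 consecutive integers is divisible by (5)! = 120, so h(j+1) − h(j) is divisible by 6·120 = 720. By the inductive hypothesis 720 | h(j), hence 720 | h(j+1).
By the principle of mathematical induction, the result holds for all N ≥ 3.
Therefore the largest such d is 720.

d = 720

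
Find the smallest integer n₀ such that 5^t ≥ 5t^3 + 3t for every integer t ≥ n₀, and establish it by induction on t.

n₀ = 4

At t = 3: 125 < 144, so the inequality fails and n₀ ≥ 4. We prove 5^t ≥ 5t^3 + 3t for all t ≥ 4.
When t = 4: 5^t = 625 and 5t^3 + 3t = 332, so 625 ≥ 332.
For the inductive step, assume it holds for an arbitrary i ≥ 4, so 5^i ≥ 5i^3 + 3i.
Then 5^(i + 1) = 5·(5^i) ≥ 5·(5i^3 + 3i).
Also, for i ≥ 4 we have 5·(5i^3 + 3i) ≥ 5(i+1)^3 + 3(i+1), since 5·(5i^3 + 3i) − (5(i+1)^3 + 3(i+1)) = 20i^3 - 15i^2 - 3i - 8, which is nonnegative for all i ≥ 4.
Combining, 5^(i + 1) ≥ 5(i+1)^3 + 3(i+1).
By the principle of mathematical induction, the result holds for all t ≥ 4.
Hence the smallest such n₀ is 4.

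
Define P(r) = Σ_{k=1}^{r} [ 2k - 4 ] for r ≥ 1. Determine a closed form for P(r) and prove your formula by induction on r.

P(r) = r(r - 3)

We claim P(r) = r(r - 3) for all r ≥ 1.
Base step (r = 1): P(1) = -2, and the closed form gives -2. They agree.
Inductive step: suppose the statement holds for some k ≥ 1, so P(k) = k(k - 3).
Then P(k+1) = P(k) + (2k - 2) = (k(k - 3)) + (2k - 2).
Simplifying, P(k+1) = (k - 2)(k + 1) = (k+1)((k+1) - 3),
which is the closed form with r = k+1.
This completes the induction.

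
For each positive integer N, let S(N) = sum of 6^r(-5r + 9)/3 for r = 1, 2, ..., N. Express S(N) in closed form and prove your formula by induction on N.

We claim S(N) = 2·6^N(-N + 2) - 4 for all N ≥ 1.
For the base case N = 1: S(1) = 8, and the closed form gives 8. They agree.
Suppose the result is true for N = r, so S(r) = 2·6^r(-r + 2) - 4.
Then S(r+1) = S(r) + (6^r(-10r + 8)) = (2·6^r(-r + 2) - 4) + (6^r(-10r + 8)).
Simplifying, S(r+1) = -12·6^r·r + 12·6^r - 4 = 2·6^(r+1)(-(r+1) + 2) - 4,
which is the closed form with N = r+1.
By the principle of mathematical induction, the result holds for all N ≥ 1.

S(N) = 2·6^N(-N + 2) - 4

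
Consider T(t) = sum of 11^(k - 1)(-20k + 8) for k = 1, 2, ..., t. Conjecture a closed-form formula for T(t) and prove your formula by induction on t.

We claim T(t) = 11^t(-2t + 1) - 1 for all t ≥ 1.
When t = 1: T(1) = -12, and the closed form gives -12. They agree.
Suppose the result is true for t = k, so T(k) = 11^k(-2k + 1) - 1.
Then T(k+1) = T(k) + (11^k(-20k - 12)) = (11^k(-2k + 1) - 1) + (11^k(-20k - 12)).
Simplifying, T(k+1) = -22·11^k·k - 11·11^k - 1 = 11^(k+1)(-2(k+1) + 1) - 1,
which is the closed form with t = k+1.
Hence, by induction on t, the claim holds for every t ≥ 1.

T(t) = 11^t(-2t + 1) - 1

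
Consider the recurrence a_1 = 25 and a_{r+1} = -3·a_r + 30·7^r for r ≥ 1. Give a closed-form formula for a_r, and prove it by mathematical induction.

a_r = 4(-3)^(r - 1) + 3·7^r

Computing the first terms: a_1 = 25, a_2 = 135, a_3 = 1065. This suggests a_r = 4(-3)^(r - 1) + 3·7^r.
Base step (r = 1): the formula gives 25 = 25 = a_1.
Inductive step: suppose the statement holds for some i ≥ 1, so a_i = 4(-3)^(i - 1) + 3·7^i.
Then a_{i+1} = -3·a_i + 30·7^i = -3·(4(-3)^(i - 1) + 3·7^i) + 30·7^i = 4(-3)^i + 3·7^(i + 1) = 4(-3)^((i+1) - 1) + 3·7^(i+1),
which is the claimed formula at r = i+1.
Hence, by induction on r, the claim holds for every r ≥ 1.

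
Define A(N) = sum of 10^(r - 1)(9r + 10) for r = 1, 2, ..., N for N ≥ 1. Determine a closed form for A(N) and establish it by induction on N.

A(N) = 10^N(N + 1) - 1

We claim A(N) = 10^N(N + 1) - 1 for all N ≥ 1.
Base case (N = 1): A(1) = 19, and the closed form gives 19. They agree.
Inductive step: assume the claim holds for N = r, so A(r) = 10^r(r + 1) - 1.
Then A(r+1) = A(r) + (10^r(9r + 19)) = (10^r(r + 1) - 1) + (10^r(9r + 19)).
Simplifying, A(r+1) = 10·10^r·r + 20·10^r - 1 = 10^(r+1)((r+1) + 1) - 1,
which is the closed form with N = r+1.
This completes the induction.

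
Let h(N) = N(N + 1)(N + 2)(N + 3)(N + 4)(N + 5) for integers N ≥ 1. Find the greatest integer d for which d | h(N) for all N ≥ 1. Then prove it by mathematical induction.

Computing the first values: h(1) = 720 and h(2) = 5040; gcd(720, 5040) = 720, so d ≤ 720.
We prove 720 | N(N + 1)(N + 2)(N + 3)(N + 4)(N + 5) for all N ≥ 1 by induction on N.
Base case (N = 1): h(1) = 720 = 720·(1), so 720 | h(1).
For the inductive step, assume it holds for an arbitrary k ≥ 1, i.e. 720 | h(k). Then
h(k+1) − h(k) = (k+1)·(k+2)·(k+3)·(k+4)·(k+5)·(k+6) − k·(k+1)·(k+2)·(k+3)·(k+4)·(k+5) = (k+1)·(k+2)·(k+3)·(k+4)·(k+5)·[(k+6) − k] = 6·(k+1)·(k+2)·(k+3)·(k+4)·(k+5). The product of 5 consecutive integers is divisible by (5)! = 120, so h(k+1) − h(k) is divisible by 6·120 = 720. By the inductive hypothesis 720 | h(k), hence 720 | h(k+1).
By the principle of mathematical induction, the result holds for all N ≥ 1.
Therefore the largest such d is 720.

d = 720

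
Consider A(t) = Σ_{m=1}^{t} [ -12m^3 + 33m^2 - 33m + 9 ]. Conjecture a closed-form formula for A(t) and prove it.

We claim A(t) = -t(3t^3 - 5t^2 + 3t + 2) for all t ≥ 1.
Base step (t = 1): A(1) = -3, and the closed form gives -3. They agree.
Suppose the result is true for t = m, so A(m) = m(-3m^3 + 5m^2 - 3m - 2).
Then A(m+1) = A(m) + (-12m^3 - 3m^2 - 3m - 3) = (m(-3m^3 + 5m^2 - 3m - 2)) + (-12m^3 - 3m^2 - 3m - 3).
Simplifying, A(m+1) = -(m + 1)(3m^3 + 4m^2 + 2m + 3) = -(m+1)(3(m+1)^3 - 5(m+1)^2 + 3(m+1) + 2),
which is the closed form with t = m+1.
By the principle of mathematical induction, the result holds for all t ≥ 1.

A(t) = -t(3t^3 - 5t^2 + 3t + 2)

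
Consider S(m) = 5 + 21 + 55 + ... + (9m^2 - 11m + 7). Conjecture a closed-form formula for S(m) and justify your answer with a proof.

We claim S(m) = m(3m^2 - m + 3) for all m ≥ 1.
Base case (m = 1): S(1) = 5, and the closed form gives 5. They agree.
Inductive step: suppose the statement holds for some p ≥ 1, so S(p) = p(3p^2 - p + 3).
Then S(p+1) = S(p) + (9p^2 + 7p + 5) = (p(3p^2 - p + 3)) + (9p^2 + 7p + 5).
Simplifying, S(p+1) = (p + 1)(3p^2 + 5p + 5) = (p+1)(3(p+1)^2 - (p+1) + 3),
which is the closed form with m = p+1.
By induction, the statement is established for all m ≥ 1.

S(m) = m(3m^2 - m + 3)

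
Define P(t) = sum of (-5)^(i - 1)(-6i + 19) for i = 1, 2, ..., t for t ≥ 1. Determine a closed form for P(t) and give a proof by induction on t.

We claim P(t) = (-5)^t(t - 3) + 3 for all t ≥ 1.
Base step (t = 1): P(1) = 13, and the closed form gives 13. They agree.
For the inductive step, assume it holds for an arbitrary i ≥ 1, so P(i) = (-5)^i(i - 3) + 3.
Then P(i+1) = P(i) + ((-5)^i(-6i + 13)) = ((-5)^i(i - 3) + 3) + ((-5)^i(-6i + 13)).
Simplifying, P(i+1) = -5(-5)^i·i + 10(-5)^i + 3 = (-5)^(i+1)((i+1) - 3) + 3,
which is the closed form with t = i+1.
By induction, the statement is established for all t ≥ 1.

P(t) = (-5)^t(t - 3) + 3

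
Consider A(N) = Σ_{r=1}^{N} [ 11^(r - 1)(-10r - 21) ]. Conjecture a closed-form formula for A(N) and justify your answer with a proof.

We claim A(N) = -11^N(N + 2) + 2 for all N ≥ 1.
When N = 1: A(1) = -31, and the closed form gives -31. They agree.
For the inductive step, assume it holds for an arbitrary r ≥ 1, so A(r) = -11^r(r + 2) + 2.
Then A(r+1) = A(r) + (11^r(-10r - 31)) = (-11^r(r + 2) + 2) + (11^r(-10r - 31)).
Simplifying, A(r+1) = -11·11^r·r - 33·11^r + 2 = -11^(r+1)((r+1) + 2) + 2,
which is the closed form with N = r+1.
By induction, the statement is established for all N ≥ 1.

A(N) = -11^N(N + 2) + 2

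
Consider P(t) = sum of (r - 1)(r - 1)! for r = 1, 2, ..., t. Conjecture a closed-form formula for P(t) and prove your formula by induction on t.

P(t) = t! - 1

We claim P(t) = t! - 1 for all t ≥ 1.
For the base case t = 1: P(1) = 0, and the closed form gives 0. They agree.
Inductive step: assume the claim holds for t = r, so P(r) = r! - 1.
Then P(r+1) = P(r) + (r·r!) = (r! - 1) + (r·r!).
Simplifying, P(r+1) = (r+1)! - 1,
which is the closed form with t = r+1.
By induction, the statement is established for all t ≥ 1.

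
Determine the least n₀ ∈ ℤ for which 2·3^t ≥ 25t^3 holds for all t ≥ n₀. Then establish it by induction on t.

n₀ = 8

At t = 7: 4374 < 8575, so the inequality fails and n₀ ≥ 8. We prove 2·3^t ≥ 25t^3 for all t ≥ 8.
When t = 8: 2·3^t = 13122 and 25t^3 = 12800, so 13122 ≥ 12800.
Inductive step: suppose the statement holds for some i ≥ 8, so 2·3^i ≥ 25i^3.
Then 2·3^(i + 1) = 3·(2·3^i) ≥ 3·(25i^3).
Also, for i ≥ 8 we have 3·(25i^3) ≥ 25(i+1)^3, since 3 ≥ (1 + 1/i)^3 for all i ≥ 8.
Combining, 2·3^(i + 1) ≥ 25(i+1)^3.
Hence, by induction on t, the claim holds for every t ≥ 8.
Hence the smallest such n₀ is 8.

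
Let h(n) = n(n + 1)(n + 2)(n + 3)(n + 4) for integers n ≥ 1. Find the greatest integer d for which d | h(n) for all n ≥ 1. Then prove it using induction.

d = 120

Computing the first values: h(1) = 120 and h(2) = 720; gcd(120, 720) = 120, so d ≤ 120.
We prove 120 | n(n + 1)(n + 2)(n + 3)(n + 4) for all n ≥ 1 by induction on n.
For the base case n = 1: h(1) = 120 = 120·(1), so 120 | h(1).
For the inductive step, assume it holds for an arbitrary i ≥ 1, i.e. 120 | h(i). Then
h(i+1) − h(i) = (i+1)·(i+2)·(i+3)·(i+4)·(i+5) − i·(i+1)·(i+2)·(i+3)·(i+4) = (i+1)·(i+2)·(i+3)·(i+4)·[(i+5) − i] = 5·(i+1)·(i+2)·(i+3)·(i+4). The product of 4 consecutive integers is divisible by (4)! = 24, so h(i+1) − h(i) is divisible by 5·24 = 120. By the inductive hypothesis 120 | h(i), hence 120 | h(i+1).
By the principle of mathematical induction, the result holds for all n ≥ 1.
Therefore the largest such d is 120.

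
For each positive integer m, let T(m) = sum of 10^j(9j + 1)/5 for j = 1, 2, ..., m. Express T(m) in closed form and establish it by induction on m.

We claim T(m) = 2·10^m·m for all m ≥ 1.
When m = 1: T(1) = 20, and the closed form gives 20. They agree.
Suppose the result is true for m = j, so T(j) = 2·10^j·j.
Then T(j+1) = T(j) + (10^j(18j + 20)) = (2·10^j·j) + (10^j(18j + 20)).
Simplifying, T(j+1) = 20·10^j(j + 1) = 2·10^(j+1)·(j+1),
which is the closed form with m = j+1.
By induction, the statement is established for all m ≥ 1.

T(m) = 2·10^m·m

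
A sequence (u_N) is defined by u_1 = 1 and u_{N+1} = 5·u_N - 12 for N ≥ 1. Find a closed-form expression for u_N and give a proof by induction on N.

Computing the first terms: u_1 = 1, u_2 = -7, u_3 = -47. This suggests u_N = -2·5^(N - 1) + 3.
When N = 1: the formula gives 1 = 1 = u_1.
Inductive step: assume the claim holds for N = i, so u_i = -2·5^(i - 1) + 3.
Then u_{i+1} = 5·u_i - 12 = 5·(-2·5^(i - 1) + 3) - 12 = -2·5^i + 3 = -2·5^((i+1) - 1) + 3,
which is the claimed formula at N = i+1.
By induction, the statement is established for all N ≥ 1.

u_N = -2·5^(N - 1) + 3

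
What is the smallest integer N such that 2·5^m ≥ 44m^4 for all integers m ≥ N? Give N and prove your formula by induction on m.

At m = 6: 31250 < 57024, so the inequality fails and N ≥ 7. We prove 2·5^m ≥ 44m^4 for all m ≥ 7.
When m = 7: 2·5^m = 156250 and 44m^4 = 105644, so 156250 ≥ 105644.
Suppose the result is true for m = r, so 2·5^r ≥ 44r^4.
Then 2·5^(r + 1) = 5·(2·5^r) ≥ 5·(44r^4).
Also, for r ≥ 7 we have 5·(44r^4) ≥ 44(r+1)^4, since 5 ≥ (1 + 1/r)^4 for all r ≥ 7.
Combining, 2·5^(r + 1) ≥ 44(r+1)^4.
By the principle of mathematical induction, the result holds for all m ≥ 7.
Hence the smallest such N is 7.

N = 7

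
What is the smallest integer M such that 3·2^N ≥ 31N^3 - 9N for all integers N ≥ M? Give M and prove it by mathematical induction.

M = 16

At N = 15: 98304 < 104490, so the inequality fails and M ≥ 16. We prove 3·2^N ≥ 31N^3 - 9N for all N ≥ 16.
When N = 16: 3·2^N = 196608 and 31N^3 - 9N = 126832, so 196608 ≥ 126832.
Suppose the result is true for N = p, so 3·2^p ≥ 31p^3 - 9p.
Then 3·2^(p + 1) = 2·(3·2^p) ≥ 2·(31p^3 - 9p).
Also, for p ≥ 16 we have 2·(31p^3 - 9p) ≥ 31(p+1)^3 - 9(p+1), since 2·(31p^3 - 9p) − (31(p+1)^3 - 9(p+1)) = 31p^3 - 93p^2 - 102p - 22, which is nonnegative for all p ≥ 16.
Combining, 3·2^(p + 1) ≥ 31(p+1)^3 - 9(p+1).
By the principle of mathematical induction, the result holds for all N ≥ 16.
Hence the smallest such M is 16.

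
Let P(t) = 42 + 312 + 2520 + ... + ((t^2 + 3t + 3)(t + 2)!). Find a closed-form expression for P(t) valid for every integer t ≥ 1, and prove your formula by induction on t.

We claim P(t) = (t + 1)(t + 3)! - 6 for all t ≥ 1.
When t = 1: P(1) = 42, and the closed form gives 42. They agree.
Inductive step: assume the claim holds for t = i, so P(i) = (i + 1)(i + 3)! - 6.
Then P(i+1) = P(i) + ((i^2 + 5i + 7)(i + 3)!) = ((i + 1)(i + 3)! - 6) + ((i^2 + 5i + 7)(i + 3)!).
Simplifying, P(i+1) = ((i+1) + 1)((i+1) + 3)! - 6,
which is the closed form with t = i+1.
By the principle of mathematical induction, the result holds for all t ≥ 1.

P(t) = (t + 1)(t + 3)! - 6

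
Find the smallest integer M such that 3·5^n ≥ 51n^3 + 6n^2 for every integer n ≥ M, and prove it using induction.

M = 5

At n = 4: 1875 < 3360, so the inequality fails and M ≥ 5. We prove 3·5^n ≥ 51n^3 + 6n^2 for all n ≥ 5.
For the base case n = 5: 3·5^n = 9375 and 51n^3 + 6n^2 = 6525, so 9375 ≥ 6525.
For the inductive step, assume it holds for an arbitrary r ≥ 5, so 3·5^r ≥ 51r^3 + 6r^2.
Then 3·5^(r + 1) = 5·(3·5^r) ≥ 5·(51r^3 + 6r^2).
Also, for r ≥ 5 we have 5·(51r^3 + 6r^2) ≥ 51(r+1)^3 + 6(r+1)^2, since 5·(51r^3 + 6r^2) − (51(r+1)^3 + 6(r+1)^2) = 204r^3 - 129r^2 - 165r - 57, which is nonnegative for all r ≥ 5.
Combining, 3·5^(r + 1) ≥ 51(r+1)^3 + 6(r+1)^2.
This completes the induction.
Hence the smallest such M is 5.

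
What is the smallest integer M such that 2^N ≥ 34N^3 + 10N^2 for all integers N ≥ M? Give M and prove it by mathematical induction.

M = 18

At N = 17: 131072 < 169932, so the inequality fails and M ≥ 18. We prove 2^N ≥ 34N^3 + 10N^2 for all N ≥ 18.
Base step (N = 18): 2^N = 262144 and 34N^3 + 10N^2 = 201528, so 262144 ≥ 201528.
For the inductive step, assume it holds for an arbitrary m ≥ 18, so 2^m ≥ 34m^3 + 10m^2.
Then 2^(m + 1) = 2·(2^m) ≥ 2·(34m^3 + 10m^2).
Also, for m ≥ 18 we have 2·(34m^3 + 10m^2) ≥ 34(m+1)^3 + 10(m+1)^2, since 2·(34m^3 + 10m^2) − (34(m+1)^3 + 10(m+1)^2) = 34m^3 - 92m^2 - 122m - 44, which is nonnegative for all m ≥ 18.
Combining, 2^(m + 1) ≥ 34(m+1)^3 + 10(m+1)^2.
By induction, the statement is established for all N ≥ 18.
Hence the smallest such M is 18.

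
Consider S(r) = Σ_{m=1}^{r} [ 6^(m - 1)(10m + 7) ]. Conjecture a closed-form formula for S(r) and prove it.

S(r) = 6^r(2r + 1) - 1

We claim S(r) = 6^r(2r + 1) - 1 for all r ≥ 1.
When r = 1: S(1) = 17, and the closed form gives 17. They agree.
Inductive step: assume the claim holds for r = m, so S(m) = 6^m(2m + 1) - 1.
Then S(m+1) = S(m) + (6^m(10m + 17)) = (6^m(2m + 1) - 1) + (6^m(10m + 17)).
Simplifying, S(m+1) = 12·6^m·m + 18·6^m - 1 = 6^(m+1)(2(m+1) + 1) - 1,
which is the closed form with r = m+1.
By induction, the statement is established for all r ≥ 1.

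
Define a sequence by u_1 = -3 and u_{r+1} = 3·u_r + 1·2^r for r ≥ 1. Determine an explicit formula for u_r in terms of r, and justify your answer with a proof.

Computing the first terms: u_1 = -3, u_2 = -7, u_3 = -17. This suggests u_r = -2^r - 3^(r - 1).
For the base case r = 1: the formula gives -3 = -3 = u_1.
Inductive step: assume the claim holds for r = k, so u_k = -2^k - 3^(k - 1).
Then u_{k+1} = 3·u_k + 1·2^k = 3·(-2^k - 3^(k - 1)) + 1·2^k = -2^(k + 1) - 3^k = -2^(k+1) - 3^((k+1) - 1),
which is the claimed formula at r = k+1.
This completes the induction.

u_r = -2^r - 3^(r - 1)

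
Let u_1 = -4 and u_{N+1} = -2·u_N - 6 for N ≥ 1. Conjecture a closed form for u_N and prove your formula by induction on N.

Computing the first terms: u_1 = -4, u_2 = 2, u_3 = -10. This suggests u_N = (-2)^N - 2.
When N = 1: the formula gives -4 = -4 = u_1.
For the inductive step, assume it holds for an arbitrary p ≥ 1, so u_p = (-2)^p - 2.
Then u_{p+1} = -2·u_p - 6 = -2·((-2)^p - 2) - 6 = (-2)^(p + 1) - 2,
which is the claimed formula at N = p+1.
By the principle of mathematical induction, the result holds for all N ≥ 1.

u_N = (-2)^N - 2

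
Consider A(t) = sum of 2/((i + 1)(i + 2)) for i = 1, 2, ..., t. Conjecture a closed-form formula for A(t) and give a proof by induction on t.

A(t) = t/(t + 2)

We claim A(t) = t/(t + 2) for all t ≥ 1.
Base step (t = 1): A(1) = 1/3, and the closed form gives 1/3. They agree.
Inductive step: assume the claim holds for t = i, so A(i) = i/(i + 2).
Then A(i+1) = A(i) + (2/((i + 2)(i + 3))) = (i/(i + 2)) + (2/((i + 2)(i + 3))).
Simplifying, A(i+1) = (i + 1)/(i + 3) = (i+1)/((i+1) + 2),
which is the closed form with t = i+1.
By the principle of mathematical induction, the result holds for all t ≥ 1.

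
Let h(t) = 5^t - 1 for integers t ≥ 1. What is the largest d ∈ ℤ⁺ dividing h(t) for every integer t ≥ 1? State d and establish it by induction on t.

d = 4

Computing the first values: h(1) = 4 and h(2) = 24; gcd(4, 24) = 4, so d ≤ 4.
We prove 4 | 5^t - 1 for all t ≥ 1 by induction on t.
Base step (t = 1): h(1) = 4 = 4·(1), so 4 | h(1).
Inductive step: assume the claim holds for t = r, i.e. 4 | h(r). Then
5^{r+1} − 1^{r+1} = 5·5^r − 1·1^r = 5·(5^r − 1^r) + (4)·1^r. The first term is divisible by 4 by the inductive hypothesis, and the second term (4)·1^r is divisible by 4 since 4 | 4. Hence 4 | h(r+1).
This completes the induction.
Therefore the largest such d is 4.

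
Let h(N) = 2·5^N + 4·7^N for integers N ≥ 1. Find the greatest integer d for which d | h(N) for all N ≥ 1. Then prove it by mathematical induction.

d = 2

Computing the first values: h(1) = 38 and h(2) = 246; gcd(38, 246) = 2, so d ≤ 2.
We prove 2 | 2·5^N + 4·7^N for all N ≥ 1 by induction on N.
For the base case N = 1: h(1) = 38 = 2·(19), so 2 | h(1).
Inductive step: suppose the statement holds for some m ≥ 1, i.e. 2 | h(m). Then
h(m+1) − 7·h(m) = (2·5^(m+1) + 4·7^(m+1)) − 7·(2·5^m + 4·7^m) = (2)·5^m·(5 − 7) = (-4)·5^m. Since 2 | h(m) by the inductive hypothesis, 2 | 7·h(m); and 2 | -4 since -4 = 2·-2. Therefore 2 | h(m+1).
By induction, the statement is established for all N ≥ 1.
Therefore the largest such d is 2.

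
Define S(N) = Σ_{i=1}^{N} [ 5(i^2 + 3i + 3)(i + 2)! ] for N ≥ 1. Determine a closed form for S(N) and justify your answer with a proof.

We claim S(N) = (5N + 5)(N + 3)! - 30 for all N ≥ 1.
For the base case N = 1: S(1) = 210, and the closed form gives 210. They agree.
Inductive step: assume the claim holds for N = i, so S(i) = (5i + 5)(i + 3)! - 30.
Then S(i+1) = S(i) + (5(i^2 + 5i + 7)(i + 3)!) = ((5i + 5)(i + 3)! - 30) + (5(i^2 + 5i + 7)(i + 3)!).
Simplifying, S(i+1) = (5(i+1) + 5)((i+1) + 3)! - 30,
which is the closed form with N = i+1.
This completes the induction.

S(N) = (5N + 5)(N + 3)! - 30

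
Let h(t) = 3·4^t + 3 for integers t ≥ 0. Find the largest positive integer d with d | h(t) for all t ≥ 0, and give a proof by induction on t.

d = 3

Computing the first values: h(0) = 6 and h(1) = 15; gcd(6, 15) = 3, so d ≤ 3.
We prove 3 | 3·4^t + 3 for all t ≥ 0 by induction on t.
When t = 0: h(0) = 6 = 3·(2), so 3 | h(0).
Suppose the result is true for t = i, i.e. 3 | h(i). Then
h(i+1) = 3·4^(i+1) + 3 = 4·(3·4^i + 3) - 9 = 4·h(i) - 9. The first term is divisible by 3 by the inductive hypothesis, and -9 is divisible by 3. Hence 3 | h(i+1).
This completes the induction.
Therefore the largest such d is 3.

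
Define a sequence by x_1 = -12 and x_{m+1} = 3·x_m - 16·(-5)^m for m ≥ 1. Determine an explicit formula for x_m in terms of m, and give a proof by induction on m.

Computing the first terms: x_1 = -12, x_2 = 44, x_3 = -268. This suggests x_m = 2(-5)^m - 2·3^(m - 1).
For the base case m = 1: the formula gives -12 = -12 = x_1.
Inductive step: assume the claim holds for m = p, so x_p = 2(-5)^p - 2·3^(p - 1).
Then x_{p+1} = 3·x_p - 16·(-5)^p = 3·(2(-5)^p - 2·3^(p - 1)) - 16·(-5)^p = 2(-5)^(p + 1) - 2·3^p = 2(-5)^(p+1) - 2·3^((p+1) - 1),
which is the claimed formula at m = p+1.
This completes the induction.

x_m = 2(-5)^m - 2·3^(m - 1)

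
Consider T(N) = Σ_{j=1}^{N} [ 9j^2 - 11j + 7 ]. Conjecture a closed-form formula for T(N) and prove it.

T(N) = N(3N^2 - N + 3)

We claim T(N) = N(3N^2 - N + 3) for all N ≥ 1.
For the base case N = 1: T(1) = 5, and the closed form gives 5. They agree.
Suppose the result is true for N = j, so T(j) = j(3j^2 - j + 3).
Then T(j+1) = T(j) + (9j^2 + 7j + 5) = (j(3j^2 - j + 3)) + (9j^2 + 7j + 5).
Simplifying, T(j+1) = (j + 1)(3j^2 + 5j + 5) = (j+1)(3(j+1)^2 - (j+1) + 3),
which is the closed form with N = j+1.
This completes the induction.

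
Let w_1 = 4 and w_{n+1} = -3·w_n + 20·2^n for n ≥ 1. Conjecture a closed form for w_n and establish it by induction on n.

w_n = -4(-3)^(n - 1) + 2^(n + 2)

Computing the first terms: w_1 = 4, w_2 = 28, w_3 = -4. This suggests w_n = -4(-3)^(n - 1) + 2^(n + 2).
Base case (n = 1): the formula gives 4 = 4 = w_1.
Inductive step: assume the claim holds for n = m, so w_m = -4(-3)^(m - 1) + 2^(m + 2).
Then w_{m+1} = -3·w_m + 20·2^m = -3·(-4(-3)^(m - 1) + 2^(m + 2)) + 20·2^m = -4(-3)^m + 2^(m + 3) = -4(-3)^((m+1) - 1) + 2^((m+1) + 2),
which is the claimed formula at n = m+1.
Hence, by induction on n, the claim holds for every n ≥ 1.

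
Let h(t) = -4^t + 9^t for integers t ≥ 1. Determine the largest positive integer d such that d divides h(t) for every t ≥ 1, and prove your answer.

d = 5

Computing the first values: h(1) = 5 and h(2) = 65; gcd(5, 65) = 5, so d ≤ 5.
We prove 5 | -4^t + 9^t for all t ≥ 1 by induction on t.
For the base case t = 1: h(1) = 5 = 5·(1), so 5 | h(1).
Inductive step: assume the claim holds for t = m, i.e. 5 | h(m). Then
9^{m+1} − 4^{m+1} = 9·9^m − 4·4^m = 9·(9^m − 4^m) + (5)·4^m. The first term is divisible by 5 by the inductive hypothesis, and the second term (5)·4^m is divisible by 5 since 5 | 5. Hence 5 | h(m+1).
By induction, the statement is established for all t ≥ 1.
Therefore the largest such d is 5.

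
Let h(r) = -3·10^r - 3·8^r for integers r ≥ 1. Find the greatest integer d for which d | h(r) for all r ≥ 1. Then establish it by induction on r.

Computing the first values: h(1) = -54 and h(2) = -492; gcd(-54, -492) = 6, so d ≤ 6.
We prove 6 | -3·10^r - 3·8^r for all r ≥ 1 by induction on r.
When r = 1: h(1) = -54 = 6·(-9), so 6 | h(1).
Inductive step: assume the claim holds for r = i, i.e. 6 | h(i). Then
h(i+1) − 10·h(i) = (-3·10^(i+1) - 3·8^(i+1)) − 10·(-3·10^i - 3·8^i) = (-3)·8^i·(8 − 10) = (6)·8^i. Since 6 | h(i) by the inductive hypothesis, 6 | 10·h(i); and 6 | 6 since 6 = 6·1. Therefore 6 | h(i+1).
Hence, by induction on r, the claim holds for every r ≥ 1.
Therefore the largest such d is 6.

d = 6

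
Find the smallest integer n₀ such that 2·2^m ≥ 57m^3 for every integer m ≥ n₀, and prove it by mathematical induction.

n₀ = 18

At m = 17: 262144 < 280041, so the inequality fails and n₀ ≥ 18. We prove 2·2^m ≥ 57m^3 for all m ≥ 18.
For the base case m = 18: 2·2^m = 524288 and 57m^3 = 332424, so 524288 ≥ 332424.
Inductive step: assume the claim holds for m = r, so 2·2^r ≥ 57r^3.
Then 2·2^(r + 1) = 2·(2·2^r) ≥ 2·(57r^3).
Also, for r ≥ 18 we have 2·(57r^3) ≥ 57(r+1)^3, since 2 ≥ (1 + 1/r)^3 for all r ≥ 18.
Combining, 2·2^(r + 1) ≥ 57(r+1)^3.
By induction, the statement is established for all m ≥ 18.
Hence the smallest such n₀ is 18.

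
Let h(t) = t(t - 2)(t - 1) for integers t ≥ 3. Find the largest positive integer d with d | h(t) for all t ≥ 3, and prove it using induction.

Computing the first values: h(3) = 6 and h(4) = 24; gcd(6, 24) = 6, so d ≤ 6.
We prove 6 | t(t - 2)(t - 1) for all t ≥ 3 by induction on t.
Base case (t = 3): h(3) = 6 = 6·(1), so 6 | h(3).
Inductive step: assume the claim holds for t = j, i.e. 6 | h(j). Then
h(j+1) − h(j) = (j-1)·j·(j+1) − (j-2)·(j-1)·j = (j-1)·j·[(j+1) − (j-2)] = 3·(j-1)·j. The product of 2 consecutive integers is divisible by (2)! = 2, so h(j+1) − h(j) is divisible by 3·2 = 6. By the inductive hypothesis 6 | h(j), hence 6 | h(j+1).
By the principle of mathematical induction, the result holds for all t ≥ 3.
Therefore the largest such d is 6.

d = 6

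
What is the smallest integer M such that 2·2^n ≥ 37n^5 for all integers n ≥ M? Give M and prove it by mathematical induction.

At n = 28: 536870912 < 636783616, so the inequality fails and M ≥ 29. We prove 2·2^n ≥ 37n^5 for all n ≥ 29.
For the base case n = 29: 2·2^n = 1073741824 and 37n^5 = 758912513, so 1073741824 ≥ 758912513.
For the inductive step, assume it holds for an arbitrary k ≥ 29, so 2·2^k ≥ 37k^5.
Then 2·2^(k + 1) = 2·(2·2^k) ≥ 2·(37k^5).
Also, for k ≥ 29 we have 2·(37k^5) ≥ 37(k+1)^5, since 2 ≥ (1 + 1/k)^5 for all k ≥ 29.
Combining, 2·2^(k + 1) ≥ 37(k+1)^5.
Hence, by induction on n, the claim holds for every n ≥ 29.
Hence the smallest such M is 29.

M = 29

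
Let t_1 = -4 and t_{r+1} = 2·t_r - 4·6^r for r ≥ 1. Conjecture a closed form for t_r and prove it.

Computing the first terms: t_1 = -4, t_2 = -32, t_3 = -208. This suggests t_r = 2^r - 6^r.
Base case (r = 1): the formula gives -4 = -4 = t_1.
For the inductive step, assume it holds for an arbitrary k ≥ 1, so t_k = 2^k - 6^k.
Then t_{k+1} = 2·t_k - 4·6^k = 2·(2^k - 6^k) - 4·6^k = 2^(k + 1) - 6^(k + 1),
which is the claimed formula at r = k+1.
By the principle of mathematical induction, the result holds for all r ≥ 1.

t_r = 2^r - 6^r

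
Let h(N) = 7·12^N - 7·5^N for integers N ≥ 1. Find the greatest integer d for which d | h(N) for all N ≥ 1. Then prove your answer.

Computing the first values: h(1) = 49 and h(2) = 833; gcd(49, 833) = 49, so d ≤ 49.
We prove 49 | 7·12^N - 7·5^N for all N ≥ 1 by induction on N.
Base step (N = 1): h(1) = 49 = 49·(1), so 49 | h(1).
Inductive step: assume the claim holds for N = m, i.e. 49 | h(m). Then
h(m+1) − 12·h(m) = (7·12^(m+1) - 7·5^(m+1)) − 12·(7·12^m - 7·5^m) = (-7)·5^m·(5 − 12) = (49)·5^m. Since 49 | h(m) by the inductive hypothesis, 49 | 12·h(m); and 49 | 49 since 49 = 49·1. Therefore 49 | h(m+1).
By induction, the statement is established for all N ≥ 1.
Therefore the largest such d is 49.

d = 49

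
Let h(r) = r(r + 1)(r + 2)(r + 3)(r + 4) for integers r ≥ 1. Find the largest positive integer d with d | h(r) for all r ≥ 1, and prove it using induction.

d = 120

Computing the first values: h(1) = 120 and h(2) = 720; gcd(120, 720) = 120, so d ≤ 120.
We prove 120 | r(r + 1)(r + 2)(r + 3)(r + 4) for all r ≥ 1 by induction on r.
Base step (r = 1): h(1) = 120 = 120·(1), so 120 | h(1).
Inductive step: suppose the statement holds for some m ≥ 1, i.e. 120 | h(m). Then
h(m+1) − h(m) = (m+1)·(m+2)·(m+3)·(m+4)·(m+5) − m·(m+1)·(m+2)·(m+3)·(m+4) = (m+1)·(m+2)·(m+3)·(m+4)·[(m+5) − m] = 5·(m+1)·(m+2)·(m+3)·(m+4). The product of 4 consecutive integers is divisible by (4)! = 24, so h(m+1) − h(m) is divisible by 5·24 = 120. By the inductive hypothesis 120 | h(m), hence 120 | h(m+1).
By the principle of mathematical induction, the result holds for all r ≥ 1.
Therefore the largest such d is 120.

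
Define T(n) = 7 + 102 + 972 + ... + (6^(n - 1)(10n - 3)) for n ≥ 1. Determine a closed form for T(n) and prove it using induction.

We claim T(n) = 6^n(2n - 1) + 1 for all n ≥ 1.
When n = 1: T(1) = 7, and the closed form gives 7. They agree.
Inductive step: assume the claim holds for n = p, so T(p) = 6^p(2p - 1) + 1.
Then T(p+1) = T(p) + (6^p(10p + 7)) = (6^p(2p - 1) + 1) + (6^p(10p + 7)).
Simplifying, T(p+1) = 12·6^p·p + 6·6^p + 1 = 6^(p+1)(2(p+1) - 1) + 1,
which is the closed form with n = p+1.
This completes the induction.

T(n) = 6^n(2n - 1) + 1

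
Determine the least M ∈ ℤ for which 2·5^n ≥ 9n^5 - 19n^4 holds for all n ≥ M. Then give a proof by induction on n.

M = 7

At n = 6: 31250 < 45360, so the inequality fails and M ≥ 7. We prove 2·5^n ≥ 9n^5 - 19n^4 for all n ≥ 7.
Base case (n = 7): 2·5^n = 156250 and 9n^5 - 19n^4 = 105644, so 156250 ≥ 105644.
For the inductive step, assume it holds for an arbitrary r ≥ 7, so 2·5^r ≥ 9r^5 - 19r^4.
Then 2·5^(r + 1) = 5·(2·5^r) ≥ 5·(9r^5 - 19r^4).
Also, for r ≥ 7 we have 5·(9r^5 - 19r^4) ≥ 9(r+1)^5 - 19(r+1)^4, since 5·(9r^5 - 19r^4) − (9(r+1)^5 - 19(r+1)^4) = 36r^5 - 121r^4 - 14r^3 + 24r^2 + 31r + 10, which is nonnegative for all r ≥ 7.
Combining, 2·5^(r + 1) ≥ 9(r+1)^5 - 19(r+1)^4.
Hence, by induction on n, the claim holds for every n ≥ 7.
Hence the smallest such M is 7.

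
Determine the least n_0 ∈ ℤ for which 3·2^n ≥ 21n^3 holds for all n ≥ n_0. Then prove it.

At n = 14: 49152 < 57624, so the inequality fails and n_0 ≥ 15. We prove 3·2^n ≥ 21n^3 for all n ≥ 15.
For the base case n = 15: 3·2^n = 98304 and 21n^3 = 70875, so 98304 ≥ 70875.
Inductive step: assume the claim holds for n = p, so 3·2^p ≥ 21p^3.
Then 3·2^(p + 1) = 2·(3·2^p) ≥ 2·(21p^3).
Also, for p ≥ 15 we have 2·(21p^3) ≥ 21(p+1)^3, since 2 ≥ (1 + 1/p)^3 for all p ≥ 15.
Combining, 3·2^(p + 1) ≥ 21(p+1)^3.
Hence, by induction on n, the claim holds for every n ≥ 15.
Hence the smallest such n_0 is 15.

n_0 = 15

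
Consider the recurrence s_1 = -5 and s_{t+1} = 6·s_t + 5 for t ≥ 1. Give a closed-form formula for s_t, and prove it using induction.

Computing the first terms: s_1 = -5, s_2 = -25, s_3 = -145. This suggests s_t = -4·6^(t - 1) - 1.
When t = 1: the formula gives -5 = -5 = s_1.
For the inductive step, assume it holds for an arbitrary j ≥ 1, so s_j = -4·6^(j - 1) - 1.
Then s_{j+1} = 6·s_j + 5 = 6·(-4·6^(j - 1) - 1) + 5 = -4·6^j - 1 = -4·6^((j+1) - 1) - 1,
which is the claimed formula at t = j+1.
By induction, the statement is established for all t ≥ 1.

s_t = -4·6^(t - 1) - 1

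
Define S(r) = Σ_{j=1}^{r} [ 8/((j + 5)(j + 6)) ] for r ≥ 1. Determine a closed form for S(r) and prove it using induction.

S(r) = 4r/(3(r + 6))

We claim S(r) = 4r/(3(r + 6)) for all r ≥ 1.
Base step (r = 1): S(1) = 4/21, and the closed form gives 4/21. They agree.
For the inductive step, assume it holds for an arbitrary j ≥ 1, so S(j) = 4j/(3(j + 6)).
Then S(j+1) = S(j) + (8/((j + 6)(j + 7))) = (4j/(3(j + 6))) + (8/((j + 6)(j + 7))).
Simplifying, S(j+1) = 4(j + 1)/(3(j + 7)) = 4(j+1)/(3((j+1) + 6)),
which is the closed form with r = j+1.
By the principle of mathematical induction, the result holds for all r ≥ 1.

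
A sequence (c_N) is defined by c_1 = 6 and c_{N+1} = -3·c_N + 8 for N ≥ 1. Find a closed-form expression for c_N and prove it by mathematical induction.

Computing the first terms: c_1 = 6, c_2 = -10, c_3 = 38. This suggests c_N = 4(-3)^(N - 1) + 2.
Base case (N = 1): the formula gives 6 = 6 = c_1.
Inductive step: suppose the statement holds for some m ≥ 1, so c_m = 4(-3)^(m - 1) + 2.
Then c_{m+1} = -3·c_m + 8 = -3·(4(-3)^(m - 1) + 2) + 8 = 4(-3)^m + 2 = 4(-3)^((m+1) - 1) + 2,
which is the claimed formula at N = m+1.
This completes the induction.

c_N = 4(-3)^(N - 1) + 2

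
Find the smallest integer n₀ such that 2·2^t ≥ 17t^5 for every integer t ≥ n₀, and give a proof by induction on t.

n₀ = 27

At t = 26: 134217728 < 201983392, so the inequality fails and n₀ ≥ 27. We prove 2·2^t ≥ 17t^5 for all t ≥ 27.
Base case (t = 27): 2·2^t = 268435456 and 17t^5 = 243931419, so 268435456 ≥ 243931419.
Inductive step: assume the claim holds for t = k, so 2·2^k ≥ 17k^5.
Then 2·2^(k + 1) = 2·(2·2^k) ≥ 2·(17k^5).
Also, for k ≥ 27 we have 2·(17k^5) ≥ 17(k+1)^5, since 2 ≥ (1 + 1/k)^5 for all k ≥ 27.
Combining, 2·2^(k + 1) ≥ 17(k+1)^5.
By induction, the statement is established for all t ≥ 27.
Hence the smallest such n₀ is 27.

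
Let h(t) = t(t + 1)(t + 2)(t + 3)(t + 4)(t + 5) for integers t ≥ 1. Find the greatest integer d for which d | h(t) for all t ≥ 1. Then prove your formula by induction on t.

Computing the first values: h(1) = 720 and h(2) = 5040; gcd(720, 5040) = 720, so d ≤ 720.
We prove 720 | t(t + 1)(t + 2)(t + 3)(t + 4)(t + 5) for all t ≥ 1 by induction on t.
Base step (t = 1): h(1) = 720 = 720·(1), so 720 | h(1).
Inductive step: suppose the statement holds for some i ≥ 1, i.e. 720 | h(i). Then
h(i+1) − h(i) = (i+1)·(i+2)·(i+3)·(i+4)·(i+5)·(i+6) − i·(i+1)·(i+2)·(i+3)·(i+4)·(i+5) = (i+1)·(i+2)·(i+3)·(i+4)·(i+5)·[(i+6) − i] = 6·(i+1)·(i+2)·(i+3)·(i+4)·(i+5). The product of 5 consecutive integers is divisible by (5)! = 120, so h(i+1) − h(i) is divisible by 6·120 = 720. By the inductive hypothesis 720 | h(i), hence 720 | h(i+1).
By the principle of mathematical induction, the result holds for all t ≥ 1.
Therefore the largest such d is 720.

d = 720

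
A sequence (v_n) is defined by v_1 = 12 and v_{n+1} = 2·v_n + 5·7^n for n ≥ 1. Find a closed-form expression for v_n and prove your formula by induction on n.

v_n = 5·2^(n - 1) + 7^n

Computing the first terms: v_1 = 12, v_2 = 59, v_3 = 363. This suggests v_n = 5·2^(n - 1) + 7^n.
When n = 1: the formula gives 12 = 12 = v_1.
Suppose the result is true for n = r, so v_r = 5·2^(r - 1) + 7^r.
Then v_{r+1} = 2·v_r + 5·7^r = 2·(5·2^(r - 1) + 7^r) + 5·7^r = 5·2^r + 7^(r + 1) = 5·2^((r+1) - 1) + 7^(r+1),
which is the claimed formula at n = r+1.
This completes the induction.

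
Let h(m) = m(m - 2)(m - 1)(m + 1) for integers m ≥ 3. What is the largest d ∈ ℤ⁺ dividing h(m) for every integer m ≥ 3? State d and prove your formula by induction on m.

Computing the first values: h(3) = 24 and h(4) = 120; gcd(24, 120) = 24, so d ≤ 24.
We prove 24 | m(m - 2)(m - 1)(m + 1) for all m ≥ 3 by induction on m.
When m = 3: h(3) = 24 = 24·(1), so 24 | h(3).
Inductive step: suppose the statement holds for some i ≥ 3, i.e. 24 | h(i). Then
h(i+1) − h(i) = (i-1)·i·(i+1)·(i+2) − (i-2)·(i-1)·i·(i+1) = (i-1)·i·(i+1)·[(i+2) − (i-2)] = 4·(i-1)·i·(i+1). The product of 3 consecutive integers is divisible by (3)! = 6, so h(i+1) − h(i) is divisible by 4·6 = 24. By the inductive hypothesis 24 | h(i), hence 24 | h(i+1).
By the principle of mathematical induction, the result holds for all m ≥ 3.
Therefore the largest such d is 24.

d = 24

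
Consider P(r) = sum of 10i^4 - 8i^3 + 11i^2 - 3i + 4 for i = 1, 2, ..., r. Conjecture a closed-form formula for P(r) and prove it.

We claim P(r) = r(2r^4 + 3r^3 + 3r^2 + 2r + 4) for all r ≥ 1.
Base step (r = 1): P(1) = 14, and the closed form gives 14. They agree.
Inductive step: suppose the statement holds for some i ≥ 1, so P(i) = i(2i^4 + 3i^3 + 3i^2 + 2i + 4).
Then P(i+1) = P(i) + (10i^4 + 32i^3 + 47i^2 + 35i + 14) = (i(2i^4 + 3i^3 + 3i^2 + 2i + 4)) + (10i^4 + 32i^3 + 47i^2 + 35i + 14).
Simplifying, P(i+1) = (i + 1)(2i^4 + 11i^3 + 24i^2 + 25i + 14) = (i+1)(2(i+1)^4 + 3(i+1)^3 + 3(i+1)^2 + 2(i+1) + 4),
which is the closed form with r = i+1.
By induction, the statement is established for all r ≥ 1.

P(r) = r(2r^4 + 3r^3 + 3r^2 + 2r + 4)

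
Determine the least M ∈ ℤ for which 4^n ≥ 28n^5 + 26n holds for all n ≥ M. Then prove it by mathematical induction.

M = 12

At n = 11: 4194304 < 4509714, so the inequality fails and M ≥ 12. We prove 4^n ≥ 28n^5 + 26n for all n ≥ 12.
When n = 12: 4^n = 16777216 and 28n^5 + 26n = 6967608, so 16777216 ≥ 6967608.
Inductive step: assume the claim holds for n = k, so 4^k ≥ 28k^5 + 26k.
Then 4^(k + 1) = 4·(4^k) ≥ 4·(28k^5 + 26k).
Also, for k ≥ 12 we have 4·(28k^5 + 26k) ≥ 28(k+1)^5 + 26(k+1), since 4·(28k^5 + 26k) − (28(k+1)^5 + 26(k+1)) = 84k^5 - 140k^4 - 280k^3 - 280k^2 - 62k - 54, which is nonnegative for all k ≥ 12.
Combining, 4^(k + 1) ≥ 28(k+1)^5 + 26(k+1).
By the principle of mathematical induction, the result holds for all n ≥ 12.
Hence the smallest such M is 12.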